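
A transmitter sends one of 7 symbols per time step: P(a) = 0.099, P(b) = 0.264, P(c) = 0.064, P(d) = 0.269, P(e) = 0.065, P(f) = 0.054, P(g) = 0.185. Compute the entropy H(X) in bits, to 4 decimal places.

2.5350 bits

H = −Σ pᵢ log₂ pᵢ.
−0.099·log₂(0.099) = 0.3303
−0.264·log₂(0.264) = 0.5072
−0.064·log₂(0.064) = 0.2538
−0.269·log₂(0.269) = 0.5096
−0.065·log₂(0.065) = 0.2563
−0.054·log₂(0.054) = 0.2274
−0.185·log₂(0.185) = 0.4504
Sum ≈ 2.5350 → 2.5350 bits.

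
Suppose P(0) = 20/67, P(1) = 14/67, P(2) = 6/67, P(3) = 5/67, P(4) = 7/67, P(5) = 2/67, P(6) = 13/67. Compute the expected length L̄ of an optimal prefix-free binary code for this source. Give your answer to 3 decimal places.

Repeatedly combine the two least-probable nodes; the expected code length is the sum of the merged weights.
merge 2/67 + 5/67 → 7/67
merge 6/67 + 7/67 → 13/67
merge 7/67 + 13/67 → 20/67
merge 13/67 + 14/67 → 27/67
merge 20/67 + 20/67 → 40/67
merge 27/67 + 40/67 → 1
L = 7/67 + 13/67 + 20/67 + 27/67 + 40/67 + 1 = 174/67 ≈ 2.597 bits/symbol.

2.597 bits/symbol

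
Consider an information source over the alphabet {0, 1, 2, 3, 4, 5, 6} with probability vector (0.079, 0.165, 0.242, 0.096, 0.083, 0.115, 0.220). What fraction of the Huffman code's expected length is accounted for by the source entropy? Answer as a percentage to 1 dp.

Entropy H = −Σ p log₂ p ≈ 2.6756 bits.
Huffman merges: 79/1000+83/1000→81/500; 12/125+23/200→211/1000; 81/500+33/200→327/1000; 211/1000+11/50→431/1000; 121/500+327/1000→569/1000; 431/1000+569/1000→1. L = 27/10 ≈ 2.7000.
Efficiency = H/L = 2.6756/2.7000 = 99.1%.

99.1%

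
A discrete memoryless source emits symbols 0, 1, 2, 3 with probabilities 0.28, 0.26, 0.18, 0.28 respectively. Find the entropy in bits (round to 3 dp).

1.979 bits

H = −Σ pᵢ log₂ pᵢ.
−0.28·log₂(0.28) = 0.5142
−0.26·log₂(0.26) = 0.5053
−0.18·log₂(0.18) = 0.4453
−0.28·log₂(0.28) = 0.5142
Sum ≈ 1.9790 → 1.979 bits.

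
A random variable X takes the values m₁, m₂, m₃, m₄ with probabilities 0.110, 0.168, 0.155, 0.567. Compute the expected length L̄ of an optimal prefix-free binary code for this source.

Repeatedly combine the two least-probable nodes; the expected code length is the sum of the merged weights.
merge 11/100 + 31/200 → 53/200
merge 21/125 + 53/200 → 433/1000
merge 433/1000 + 567/1000 → 1
L = 53/200 + 433/1000 + 1 = 849/500 = 1.698 bits/symbol.

1.698 bits/symbol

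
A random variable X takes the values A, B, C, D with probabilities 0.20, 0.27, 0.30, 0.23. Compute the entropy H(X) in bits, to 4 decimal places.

1.9832 bits

H = −Σ pᵢ log₂ pᵢ.
−0.20·log₂(0.20) = 0.4644
−0.27·log₂(0.27) = 0.5100
−0.30·log₂(0.30) = 0.5211
−0.23·log₂(0.23) = 0.4877
Sum ≈ 1.9832 → 1.9832 bits.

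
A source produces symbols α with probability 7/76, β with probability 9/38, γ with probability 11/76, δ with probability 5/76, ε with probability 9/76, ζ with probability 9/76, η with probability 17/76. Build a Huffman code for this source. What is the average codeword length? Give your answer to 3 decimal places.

2.697 bits/symbol

Repeatedly combine the two least-probable nodes; the expected code length is the sum of the merged weights.
merge 5/76 + 7/76 → 3/19
merge 9/76 + 9/76 → 9/38
merge 11/76 + 3/19 → 23/76
merge 17/76 + 9/38 → 35/76
merge 9/38 + 23/76 → 41/76
merge 35/76 + 41/76 → 1
L = 3/19 + 9/38 + 23/76 + 35/76 + 41/76 + 1 = 205/76 ≈ 2.697 bits/symbol.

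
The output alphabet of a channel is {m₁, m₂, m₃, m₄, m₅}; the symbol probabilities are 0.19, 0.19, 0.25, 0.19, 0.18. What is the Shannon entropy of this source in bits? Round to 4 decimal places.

H = −Σ pᵢ log₂ pᵢ.
−0.19·log₂(0.19) = 0.4552
−0.19·log₂(0.19) = 0.4552
−0.25·log₂(0.25) = 0.5000
−0.19·log₂(0.19) = 0.4552
−0.18·log₂(0.18) = 0.4453
Sum ≈ 2.3110 → 2.3110 bits.

2.3110 bits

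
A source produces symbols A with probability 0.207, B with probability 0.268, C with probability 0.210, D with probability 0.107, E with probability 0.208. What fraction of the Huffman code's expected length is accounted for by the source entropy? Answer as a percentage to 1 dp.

Entropy H = −Σ p log₂ p ≈ 2.2685 bits.
Huffman merges: 107/1000+207/1000→157/500; 26/125+21/100→209/500; 67/250+157/500→291/500; 209/500+291/500→1. L = 1157/500 ≈ 2.3140.
Efficiency = H/L = 2.2685/2.3140 = 98.0%.

98.0%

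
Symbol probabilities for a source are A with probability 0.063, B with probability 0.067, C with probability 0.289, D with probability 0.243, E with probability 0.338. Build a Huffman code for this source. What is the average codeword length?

Repeatedly combine the two least-probable nodes; the expected code length is the sum of the merged weights.
merge 63/1000 + 67/1000 → 13/100
merge 13/100 + 243/1000 → 373/1000
merge 289/1000 + 169/500 → 627/1000
merge 373/1000 + 627/1000 → 1
L = 13/100 + 373/1000 + 627/1000 + 1 = 213/100 = 2.13 bits/symbol.

2.13 bits/symbol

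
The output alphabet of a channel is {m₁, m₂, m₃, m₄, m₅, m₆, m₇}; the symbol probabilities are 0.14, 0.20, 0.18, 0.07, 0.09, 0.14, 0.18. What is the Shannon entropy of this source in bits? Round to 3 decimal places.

2.730 bits

H = −Σ pᵢ log₂ pᵢ.
−0.14·log₂(0.14) = 0.3971
−0.20·log₂(0.20) = 0.4644
−0.18·log₂(0.18) = 0.4453
−0.07·log₂(0.07) = 0.2686
−0.09·log₂(0.09) = 0.3127
−0.14·log₂(0.14) = 0.3971
−0.18·log₂(0.18) = 0.4453
Sum ≈ 2.7304 → 2.730 bits.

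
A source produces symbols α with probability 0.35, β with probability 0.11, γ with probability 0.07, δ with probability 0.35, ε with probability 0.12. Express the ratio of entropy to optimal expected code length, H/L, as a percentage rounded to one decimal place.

Entropy H = −Σ p log₂ p ≈ 2.0461 bits.
Huffman merges: 7/100+11/100→9/50; 3/25+9/50→3/10; 3/10+7/20→13/20; 7/20+13/20→1. L = 213/100 ≈ 2.1300.
Efficiency = H/L = 2.0461/2.1300 = 96.1%.

96.1%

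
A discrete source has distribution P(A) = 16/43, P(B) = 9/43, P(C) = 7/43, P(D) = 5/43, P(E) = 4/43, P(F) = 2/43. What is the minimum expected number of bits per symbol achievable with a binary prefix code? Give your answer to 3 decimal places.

Repeatedly combine the two least-probable nodes; the expected code length is the sum of the merged weights.
merge 2/43 + 4/43 → 6/43
merge 5/43 + 6/43 → 11/43
merge 7/43 + 9/43 → 16/43
merge 11/43 + 16/43 → 27/43
merge 16/43 + 27/43 → 1
L = 6/43 + 11/43 + 16/43 + 27/43 + 1 = 103/43 ≈ 2.395 bits/symbol.

2.395 bits/symbol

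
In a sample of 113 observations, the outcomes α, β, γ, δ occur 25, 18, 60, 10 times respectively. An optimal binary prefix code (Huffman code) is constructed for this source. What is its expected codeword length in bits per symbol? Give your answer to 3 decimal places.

Probabilities are the counts divided by 113.
Repeatedly combine the two least-probable nodes; the expected code length is the sum of the merged weights.
merge 10/113 + 18/113 → 28/113
merge 25/113 + 28/113 → 53/113
merge 53/113 + 60/113 → 1
L = 28/113 + 53/113 + 1 = 194/113 ≈ 1.717 bits/symbol.

1.717 bits/symbol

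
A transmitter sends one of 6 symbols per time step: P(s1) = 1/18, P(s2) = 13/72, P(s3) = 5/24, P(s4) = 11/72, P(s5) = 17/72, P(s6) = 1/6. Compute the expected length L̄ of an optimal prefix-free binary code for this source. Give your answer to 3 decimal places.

Repeatedly combine the two least-probable nodes; the expected code length is the sum of the merged weights.
merge 1/18 + 11/72 → 5/24
merge 1/6 + 13/72 → 25/72
merge 5/24 + 5/24 → 5/12
merge 17/72 + 25/72 → 7/12
merge 5/12 + 7/12 → 1
L = 5/24 + 25/72 + 5/12 + 7/12 + 1 = 23/9 ≈ 2.556 bits/symbol.

2.556 bits/symbol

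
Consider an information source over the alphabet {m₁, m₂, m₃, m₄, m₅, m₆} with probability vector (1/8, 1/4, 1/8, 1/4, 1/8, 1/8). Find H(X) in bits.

Each probability is a power of 1/2, so log₂(1/p) is an integer.
H = Σ p·log₂(1/p) = 1/8·3 + 1/4·2 + 1/8·3 + 1/4·2 + 1/8·3 + 1/8·3 = 2.5 bits.

2.5 bits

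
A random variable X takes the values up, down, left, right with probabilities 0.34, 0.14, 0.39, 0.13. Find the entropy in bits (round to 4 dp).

1.8387 bits

H = −Σ pᵢ log₂ pᵢ.
−0.34·log₂(0.34) = 0.5292
−0.14·log₂(0.14) = 0.3971
−0.39·log₂(0.39) = 0.5298
−0.13·log₂(0.13) = 0.3826
Sum ≈ 1.8387 → 1.8387 bits.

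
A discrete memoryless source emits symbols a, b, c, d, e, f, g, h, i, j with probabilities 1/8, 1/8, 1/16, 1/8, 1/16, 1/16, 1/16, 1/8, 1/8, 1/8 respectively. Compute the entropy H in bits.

Each probability is a power of 1/2, so log₂(1/p) is an integer.
H = Σ p·log₂(1/p) = 1/8·3 + 1/8·3 + 1/16·4 + 1/8·3 + 1/16·4 + 1/16·4 + 1/16·4 + 1/8·3 + 1/8·3 + 1/8·3 = 3.25 bits.

3.25 bits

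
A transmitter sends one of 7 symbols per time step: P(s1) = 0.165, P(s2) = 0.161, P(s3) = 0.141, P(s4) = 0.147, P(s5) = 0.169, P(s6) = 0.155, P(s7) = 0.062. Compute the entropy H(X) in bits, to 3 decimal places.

H = −Σ pᵢ log₂ pᵢ.
−0.165·log₂(0.165) = 0.4289
−0.161·log₂(0.161) = 0.4242
−0.141·log₂(0.141) = 0.3985
−0.147·log₂(0.147) = 0.4066
−0.169·log₂(0.169) = 0.4335
−0.155·log₂(0.155) = 0.4169
−0.062·log₂(0.062) = 0.2487
Sum ≈ 2.7573 → 2.757 bits.

2.757 bits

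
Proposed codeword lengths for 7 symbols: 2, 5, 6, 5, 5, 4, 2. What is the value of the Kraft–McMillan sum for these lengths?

With common denominator 2^6 = 64: Σ 2^(−ℓᵢ) = 16/64 + 2/64 + 1/64 + 2/64 + 2/64 + 4/64 + 16/64 = 43/64 = 0.671875.

0.671875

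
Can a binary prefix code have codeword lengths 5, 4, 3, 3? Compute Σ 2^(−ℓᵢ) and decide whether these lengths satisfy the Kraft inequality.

0.34375; yes

With common denominator 2^5 = 32: Σ 2^(−ℓᵢ) = 1/32 + 2/32 + 4/32 + 4/32 = 11/32 = 0.34375.
Kraft's inequality requires Σ ≤ 1; here Σ = 0.34375 ≤ 1, so such a prefix code exists.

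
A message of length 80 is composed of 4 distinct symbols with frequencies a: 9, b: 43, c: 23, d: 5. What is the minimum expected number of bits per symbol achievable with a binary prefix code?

1.6375 bits/symbol

Probabilities are the counts divided by 80.
Repeatedly combine the two least-probable nodes; the expected code length is the sum of the merged weights.
merge 1/16 + 9/80 → 7/40
merge 7/40 + 23/80 → 37/80
merge 37/80 + 43/80 → 1
L = 7/40 + 37/80 + 1 = 131/80 = 1.6375 bits/symbol.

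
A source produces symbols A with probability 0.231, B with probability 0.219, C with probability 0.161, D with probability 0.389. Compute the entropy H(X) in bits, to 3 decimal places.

H = −Σ pᵢ log₂ pᵢ.
−0.231·log₂(0.231) = 0.4883
−0.219·log₂(0.219) = 0.4798
−0.161·log₂(0.161) = 0.4242
−0.389·log₂(0.389) = 0.5299
Sum ≈ 1.9223 → 1.922 bits.

1.922 bits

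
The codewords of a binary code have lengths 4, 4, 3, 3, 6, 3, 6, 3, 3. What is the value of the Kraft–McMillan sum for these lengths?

0.78125

With common denominator 2^6 = 64: Σ 2^(−ℓᵢ) = 4/64 + 4/64 + 8/64 + 8/64 + 1/64 + 8/64 + 1/64 + 8/64 + 8/64 = 50/64 = 0.78125.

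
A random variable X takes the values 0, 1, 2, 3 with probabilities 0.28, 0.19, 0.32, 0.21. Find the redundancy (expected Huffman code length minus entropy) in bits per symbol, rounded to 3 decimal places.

Entropy H = −Σ p log₂ p ≈ 1.9683 bits.
Huffman merges: 19/100+21/100→2/5; 7/25+8/25→3/5; 2/5+3/5→1. L = 2 ≈ 2.0000.
L − H = 2.0000 − 1.9683 = 0.032 bits.

0.032 bits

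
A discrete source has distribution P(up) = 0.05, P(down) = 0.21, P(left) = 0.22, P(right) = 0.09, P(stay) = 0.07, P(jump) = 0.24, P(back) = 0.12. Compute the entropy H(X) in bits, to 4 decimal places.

H = −Σ pᵢ log₂ pᵢ.
−0.05·log₂(0.05) = 0.2161
−0.21·log₂(0.21) = 0.4728
−0.22·log₂(0.22) = 0.4806
−0.09·log₂(0.09) = 0.3127
−0.07·log₂(0.07) = 0.2686
−0.24·log₂(0.24) = 0.4941
−0.12·log₂(0.12) = 0.3671
Sum ≈ 2.6119 → 2.6119 bits.

2.6119 bits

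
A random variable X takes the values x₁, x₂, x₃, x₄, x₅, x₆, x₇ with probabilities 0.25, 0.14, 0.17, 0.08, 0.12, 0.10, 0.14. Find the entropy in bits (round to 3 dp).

H = −Σ pᵢ log₂ pᵢ.
−0.25·log₂(0.25) = 0.5000
−0.14·log₂(0.14) = 0.3971
−0.17·log₂(0.17) = 0.4346
−0.08·log₂(0.08) = 0.2915
−0.12·log₂(0.12) = 0.3671
−0.10·log₂(0.10) = 0.3322
−0.14·log₂(0.14) = 0.3971
Sum ≈ 2.7196 → 2.720 bits.

2.720 bits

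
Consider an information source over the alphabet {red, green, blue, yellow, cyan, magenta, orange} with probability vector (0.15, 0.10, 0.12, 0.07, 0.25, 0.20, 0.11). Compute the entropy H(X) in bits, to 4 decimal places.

2.6930 bits

H = −Σ pᵢ log₂ pᵢ.
−0.15·log₂(0.15) = 0.4105
−0.10·log₂(0.10) = 0.3322
−0.12·log₂(0.12) = 0.3671
−0.07·log₂(0.07) = 0.2686
−0.25·log₂(0.25) = 0.5000
−0.20·log₂(0.20) = 0.4644
−0.11·log₂(0.11) = 0.3503
Sum ≈ 2.6930 → 2.6930 bits.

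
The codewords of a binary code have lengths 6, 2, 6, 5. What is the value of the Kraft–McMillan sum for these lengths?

0.3125

With common denominator 2^6 = 64: Σ 2^(−ℓᵢ) = 1/64 + 16/64 + 1/64 + 2/64 = 20/64 = 0.3125.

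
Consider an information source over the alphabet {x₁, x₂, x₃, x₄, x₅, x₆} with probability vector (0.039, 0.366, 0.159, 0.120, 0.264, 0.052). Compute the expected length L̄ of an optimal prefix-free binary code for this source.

2.302 bits/symbol

Repeatedly combine the two least-probable nodes; the expected code length is the sum of the merged weights.
merge 39/1000 + 13/250 → 91/1000
merge 91/1000 + 3/25 → 211/1000
merge 159/1000 + 211/1000 → 37/100
merge 33/125 + 183/500 → 63/100
merge 37/100 + 63/100 → 1
L = 91/1000 + 211/1000 + 37/100 + 63/100 + 1 = 1151/500 = 2.302 bits/symbol.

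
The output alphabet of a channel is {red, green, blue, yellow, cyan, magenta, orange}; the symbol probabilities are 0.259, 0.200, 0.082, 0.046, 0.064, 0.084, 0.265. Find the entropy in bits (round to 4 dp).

H = −Σ pᵢ log₂ pᵢ.
−0.259·log₂(0.259) = 0.5048
−0.200·log₂(0.200) = 0.4644
−0.082·log₂(0.082) = 0.2959
−0.046·log₂(0.046) = 0.2043
−0.064·log₂(0.064) = 0.2538
−0.084·log₂(0.084) = 0.3002
−0.265·log₂(0.265) = 0.5077
Sum ≈ 2.5311 → 2.5311 bits.

2.5311 bits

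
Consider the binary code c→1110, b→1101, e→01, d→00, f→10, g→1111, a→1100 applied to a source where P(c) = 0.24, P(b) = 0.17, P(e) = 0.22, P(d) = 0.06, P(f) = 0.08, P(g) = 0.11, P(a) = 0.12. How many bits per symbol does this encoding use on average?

L̄ = Σ pᵢ·ℓᵢ = 0.24·4 + 0.17·4 + 0.22·2 + 0.06·2 + 0.08·2 + 0.11·4 + 0.12·4 = 3.28 bits/symbol.

3.28 bits/symbol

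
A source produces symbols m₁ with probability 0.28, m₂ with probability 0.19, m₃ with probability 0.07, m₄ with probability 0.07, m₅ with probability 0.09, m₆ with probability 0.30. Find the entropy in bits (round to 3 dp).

2.340 bits

H = −Σ pᵢ log₂ pᵢ.
−0.28·log₂(0.28) = 0.5142
−0.19·log₂(0.19) = 0.4552
−0.07·log₂(0.07) = 0.2686
−0.07·log₂(0.07) = 0.2686
−0.09·log₂(0.09) = 0.3127
−0.30·log₂(0.30) = 0.5211
Sum ≈ 2.3403 → 2.340 bits.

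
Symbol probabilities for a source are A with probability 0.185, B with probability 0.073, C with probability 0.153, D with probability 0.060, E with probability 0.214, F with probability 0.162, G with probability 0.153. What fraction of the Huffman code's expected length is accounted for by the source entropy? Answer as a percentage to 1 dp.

98.7%

Entropy H = −Σ p log₂ p ≈ 2.6997 bits.
Huffman merges: 3/50+73/1000→133/1000; 133/1000+153/1000→143/500; 153/1000+81/500→63/200; 37/200+107/500→399/1000; 143/500+63/200→601/1000; 399/1000+601/1000→1. L = 1367/500 ≈ 2.7340.
Efficiency = H/L = 2.6997/2.7340 = 98.7%.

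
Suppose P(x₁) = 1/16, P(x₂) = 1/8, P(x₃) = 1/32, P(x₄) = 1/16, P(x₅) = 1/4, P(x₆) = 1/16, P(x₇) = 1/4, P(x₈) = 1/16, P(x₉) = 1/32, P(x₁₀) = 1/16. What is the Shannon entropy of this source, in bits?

Each probability is a power of 1/2, so log₂(1/p) is an integer.
H = Σ p·log₂(1/p) = 1/16·4 + 1/8·3 + 1/32·5 + 1/16·4 + 1/4·2 + 1/16·4 + 1/4·2 + 1/16·4 + 1/32·5 + 1/16·4 = 2.9375 bits.

2.9375 bits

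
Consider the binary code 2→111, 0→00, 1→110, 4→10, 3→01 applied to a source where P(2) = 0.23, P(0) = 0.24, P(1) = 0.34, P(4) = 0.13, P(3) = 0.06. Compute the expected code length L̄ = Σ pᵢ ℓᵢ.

2.57 bits/symbol

L̄ = Σ pᵢ·ℓᵢ = 0.23·3 + 0.24·2 + 0.34·3 + 0.13·2 + 0.06·2 = 2.57 bits/symbol.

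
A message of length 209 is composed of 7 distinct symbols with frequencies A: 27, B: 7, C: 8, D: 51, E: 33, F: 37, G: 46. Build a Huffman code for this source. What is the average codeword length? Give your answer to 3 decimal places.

Probabilities are the counts divided by 209.
Repeatedly combine the two least-probable nodes; the expected code length is the sum of the merged weights.
merge 7/209 + 8/209 → 15/209
merge 15/209 + 27/209 → 42/209
merge 3/19 + 37/209 → 70/209
merge 42/209 + 46/209 → 8/19
merge 51/209 + 70/209 → 11/19
merge 8/19 + 11/19 → 1
L = 15/209 + 42/209 + 70/209 + 8/19 + 11/19 + 1 = 545/209 ≈ 2.608 bits/symbol.

2.608 bits/symbol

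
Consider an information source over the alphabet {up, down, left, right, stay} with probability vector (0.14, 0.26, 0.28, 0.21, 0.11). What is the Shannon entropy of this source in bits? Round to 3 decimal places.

H = −Σ pᵢ log₂ pᵢ.
−0.14·log₂(0.14) = 0.3971
−0.26·log₂(0.26) = 0.5053
−0.28·log₂(0.28) = 0.5142
−0.21·log₂(0.21) = 0.4728
−0.11·log₂(0.11) = 0.3503
Sum ≈ 2.2397 → 2.240 bits.

2.240 bits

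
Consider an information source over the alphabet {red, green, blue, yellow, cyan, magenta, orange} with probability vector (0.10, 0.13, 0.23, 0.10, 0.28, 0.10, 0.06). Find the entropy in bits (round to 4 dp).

2.6246 bits

H = −Σ pᵢ log₂ pᵢ.
−0.10·log₂(0.10) = 0.3322
−0.13·log₂(0.13) = 0.3826
−0.23·log₂(0.23) = 0.4877
−0.10·log₂(0.10) = 0.3322
−0.28·log₂(0.28) = 0.5142
−0.10·log₂(0.10) = 0.3322
−0.06·log₂(0.06) = 0.2435
Sum ≈ 2.6246 → 2.6246 bits.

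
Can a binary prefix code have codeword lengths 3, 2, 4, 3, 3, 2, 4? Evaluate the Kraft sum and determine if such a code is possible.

With common denominator 2^4 = 16: Σ 2^(−ℓᵢ) = 2/16 + 4/16 + 1/16 + 2/16 + 2/16 + 4/16 + 1/16 = 16/16 = 1.
Kraft's inequality requires Σ ≤ 1; here Σ = 1 ≤ 1, so such a prefix code exists.

1; yes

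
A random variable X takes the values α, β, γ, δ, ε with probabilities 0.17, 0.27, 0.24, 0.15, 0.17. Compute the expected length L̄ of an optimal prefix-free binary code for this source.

2.32 bits/symbol

Repeatedly combine the two least-probable nodes; the expected code length is the sum of the merged weights.
merge 3/20 + 17/100 → 8/25
merge 17/100 + 6/25 → 41/100
merge 27/100 + 8/25 → 59/100
merge 41/100 + 59/100 → 1
L = 8/25 + 41/100 + 59/100 + 1 = 58/25 = 2.32 bits/symbol.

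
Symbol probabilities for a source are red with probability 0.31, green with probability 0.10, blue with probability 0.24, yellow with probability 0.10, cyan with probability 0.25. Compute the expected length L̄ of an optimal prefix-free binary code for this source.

2.2 bits/symbol

Repeatedly combine the two least-probable nodes; the expected code length is the sum of the merged weights.
merge 1/10 + 1/10 → 1/5
merge 1/5 + 6/25 → 11/25
merge 1/4 + 31/100 → 14/25
merge 11/25 + 14/25 → 1
L = 1/5 + 11/25 + 14/25 + 1 = 11/5 = 2.2 bits/symbol.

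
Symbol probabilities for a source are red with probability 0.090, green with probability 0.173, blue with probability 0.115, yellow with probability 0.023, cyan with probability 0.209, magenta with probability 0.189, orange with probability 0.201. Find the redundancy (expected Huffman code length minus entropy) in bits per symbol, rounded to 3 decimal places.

Entropy H = −Σ p log₂ p ≈ 2.6261 bits.
Huffman merges: 23/1000+9/100→113/1000; 113/1000+23/200→57/250; 173/1000+189/1000→181/500; 201/1000+209/1000→41/100; 57/250+181/500→59/100; 41/100+59/100→1. L = 2703/1000 ≈ 2.7030.
L − H = 2.7030 − 2.6261 = 0.077 bits.

0.077 bits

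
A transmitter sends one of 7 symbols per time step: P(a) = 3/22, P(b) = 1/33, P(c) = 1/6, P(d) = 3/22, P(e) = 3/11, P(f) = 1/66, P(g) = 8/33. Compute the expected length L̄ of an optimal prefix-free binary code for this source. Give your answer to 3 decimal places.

Repeatedly combine the two least-probable nodes; the expected code length is the sum of the merged weights.
merge 1/66 + 1/33 → 1/22
merge 1/22 + 3/22 → 2/11
merge 3/22 + 1/6 → 10/33
merge 2/11 + 8/33 → 14/33
merge 3/11 + 10/33 → 19/33
merge 14/33 + 19/33 → 1
L = 1/22 + 2/11 + 10/33 + 14/33 + 19/33 + 1 = 167/66 ≈ 2.530 bits/symbol.

2.530 bits/symbol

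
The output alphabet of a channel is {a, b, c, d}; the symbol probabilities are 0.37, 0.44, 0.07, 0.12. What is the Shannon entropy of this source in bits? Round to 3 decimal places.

1.687 bits

H = −Σ pᵢ log₂ pᵢ.
−0.37·log₂(0.37) = 0.5307
−0.44·log₂(0.44) = 0.5211
−0.07·log₂(0.07) = 0.2686
−0.12·log₂(0.12) = 0.3671
Sum ≈ 1.6875 → 1.687 bits.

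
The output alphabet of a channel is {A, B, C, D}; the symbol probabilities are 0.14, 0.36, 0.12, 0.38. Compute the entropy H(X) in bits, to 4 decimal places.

H = −Σ pᵢ log₂ pᵢ.
−0.14·log₂(0.14) = 0.3971
−0.36·log₂(0.36) = 0.5306
−0.12·log₂(0.12) = 0.3671
−0.38·log₂(0.38) = 0.5305
Sum ≈ 1.8252 → 1.8252 bits.

1.8252 bits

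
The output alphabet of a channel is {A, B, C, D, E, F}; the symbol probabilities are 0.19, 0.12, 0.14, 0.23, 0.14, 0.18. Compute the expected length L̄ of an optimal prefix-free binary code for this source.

2.58 bits/symbol

Repeatedly combine the two least-probable nodes; the expected code length is the sum of the merged weights.
merge 3/25 + 7/50 → 13/50
merge 7/50 + 9/50 → 8/25
merge 19/100 + 23/100 → 21/50
merge 13/50 + 8/25 → 29/50
merge 21/50 + 29/50 → 1
L = 13/50 + 8/25 + 21/50 + 29/50 + 1 = 129/50 = 2.58 bits/symbol.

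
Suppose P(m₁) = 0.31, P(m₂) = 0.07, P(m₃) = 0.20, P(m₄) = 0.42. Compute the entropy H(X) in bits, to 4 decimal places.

1.7824 bits

H = −Σ pᵢ log₂ pᵢ.
−0.31·log₂(0.31) = 0.5238
−0.07·log₂(0.07) = 0.2686
−0.20·log₂(0.20) = 0.4644
−0.42·log₂(0.42) = 0.5256
Sum ≈ 1.7824 → 1.7824 bits.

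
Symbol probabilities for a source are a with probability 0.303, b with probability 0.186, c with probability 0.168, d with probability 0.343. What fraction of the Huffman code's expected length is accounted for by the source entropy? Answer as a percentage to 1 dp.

Entropy H = −Σ p log₂ p ≈ 1.9351 bits.
Huffman merges: 21/125+93/500→177/500; 303/1000+343/1000→323/500; 177/500+323/500→1. L = 2 ≈ 2.0000.
Efficiency = H/L = 1.9351/2.0000 = 96.8%.

96.8%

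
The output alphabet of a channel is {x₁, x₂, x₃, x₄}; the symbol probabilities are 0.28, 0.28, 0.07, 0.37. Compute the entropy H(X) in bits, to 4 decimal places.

H = −Σ pᵢ log₂ pᵢ.
−0.28·log₂(0.28) = 0.5142
−0.28·log₂(0.28) = 0.5142
−0.07·log₂(0.07) = 0.2686
−0.37·log₂(0.37) = 0.5307
Sum ≈ 1.8277 → 1.8277 bits.

1.8277 bits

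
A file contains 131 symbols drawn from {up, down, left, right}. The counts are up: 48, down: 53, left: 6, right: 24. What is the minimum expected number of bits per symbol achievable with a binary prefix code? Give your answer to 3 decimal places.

1.824 bits/symbol

Probabilities are the counts divided by 131.
Repeatedly combine the two least-probable nodes; the expected code length is the sum of the merged weights.
merge 6/131 + 24/131 → 30/131
merge 30/131 + 48/131 → 78/131
merge 53/131 + 78/131 → 1
L = 30/131 + 78/131 + 1 = 239/131 ≈ 1.824 bits/symbol.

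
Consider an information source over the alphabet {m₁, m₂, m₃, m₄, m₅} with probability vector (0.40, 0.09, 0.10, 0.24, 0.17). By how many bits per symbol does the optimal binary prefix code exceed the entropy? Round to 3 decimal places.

Entropy H = −Σ p log₂ p ≈ 2.1023 bits.
Huffman merges: 9/100+1/10→19/100; 17/100+19/100→9/25; 6/25+9/25→3/5; 2/5+3/5→1. L = 43/20 ≈ 2.1500.
L − H = 2.1500 − 2.1023 = 0.048 bits.

0.048 bits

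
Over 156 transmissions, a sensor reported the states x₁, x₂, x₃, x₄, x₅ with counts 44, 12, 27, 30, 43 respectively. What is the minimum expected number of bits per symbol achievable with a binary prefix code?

Probabilities are the counts divided by 156.
Repeatedly combine the two least-probable nodes; the expected code length is the sum of the merged weights.
merge 1/13 + 9/52 → 1/4
merge 5/26 + 1/4 → 23/52
merge 43/156 + 11/39 → 29/52
merge 23/52 + 29/52 → 1
L = 1/4 + 23/52 + 29/52 + 1 = 9/4 = 2.25 bits/symbol.

2.25 bits/symbol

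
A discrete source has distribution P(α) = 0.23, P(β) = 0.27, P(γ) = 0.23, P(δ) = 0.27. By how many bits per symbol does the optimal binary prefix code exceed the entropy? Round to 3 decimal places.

Entropy H = −Σ p log₂ p ≈ 1.9954 bits.
Huffman merges: 23/100+23/100→23/50; 27/100+27/100→27/50; 23/50+27/50→1. L = 2 ≈ 2.0000.
L − H = 2.0000 − 1.9954 = 0.005 bits.

0.005 bits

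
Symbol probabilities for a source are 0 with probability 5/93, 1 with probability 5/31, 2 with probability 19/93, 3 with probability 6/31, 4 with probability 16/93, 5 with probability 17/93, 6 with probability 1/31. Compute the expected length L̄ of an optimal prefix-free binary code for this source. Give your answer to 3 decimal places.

Repeatedly combine the two least-probable nodes; the expected code length is the sum of the merged weights.
merge 1/31 + 5/93 → 8/93
merge 8/93 + 5/31 → 23/93
merge 16/93 + 17/93 → 11/31
merge 6/31 + 19/93 → 37/93
merge 23/93 + 11/31 → 56/93
merge 37/93 + 56/93 → 1
L = 8/93 + 23/93 + 11/31 + 37/93 + 56/93 + 1 = 250/93 ≈ 2.688 bits/symbol.

2.688 bits/symbol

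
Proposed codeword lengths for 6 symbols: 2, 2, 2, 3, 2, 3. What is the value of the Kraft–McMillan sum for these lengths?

1.25

With common denominator 2^3 = 8: Σ 2^(−ℓᵢ) = 2/8 + 2/8 + 2/8 + 1/8 + 2/8 + 1/8 = 10/8 = 1.25.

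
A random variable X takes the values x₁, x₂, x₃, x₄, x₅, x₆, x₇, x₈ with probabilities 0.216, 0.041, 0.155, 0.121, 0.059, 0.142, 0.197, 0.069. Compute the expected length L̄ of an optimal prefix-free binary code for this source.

Repeatedly combine the two least-probable nodes; the expected code length is the sum of the merged weights.
merge 41/1000 + 59/1000 → 1/10
merge 69/1000 + 1/10 → 169/1000
merge 121/1000 + 71/500 → 263/1000
merge 31/200 + 169/1000 → 81/250
merge 197/1000 + 27/125 → 413/1000
merge 263/1000 + 81/250 → 587/1000
merge 413/1000 + 587/1000 → 1
L = 1/10 + 169/1000 + 263/1000 + 81/250 + 413/1000 + 587/1000 + 1 = 357/125 = 2.856 bits/symbol.

2.856 bits/symbol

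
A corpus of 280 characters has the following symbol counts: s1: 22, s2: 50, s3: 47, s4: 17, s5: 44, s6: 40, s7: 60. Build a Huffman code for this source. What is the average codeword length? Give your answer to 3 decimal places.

Probabilities are the counts divided by 280.
Repeatedly combine the two least-probable nodes; the expected code length is the sum of the merged weights.
merge 17/280 + 11/140 → 39/280
merge 39/280 + 1/7 → 79/280
merge 11/70 + 47/280 → 13/40
merge 5/28 + 3/14 → 11/28
merge 79/280 + 13/40 → 17/28
merge 11/28 + 17/28 → 1
L = 39/280 + 79/280 + 13/40 + 11/28 + 17/28 + 1 = 769/280 ≈ 2.746 bits/symbol.

2.746 bits/symbol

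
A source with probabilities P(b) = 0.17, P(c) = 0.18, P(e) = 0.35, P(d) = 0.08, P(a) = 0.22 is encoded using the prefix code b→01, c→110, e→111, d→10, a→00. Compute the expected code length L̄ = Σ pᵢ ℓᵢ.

L̄ = Σ pᵢ·ℓᵢ = 0.17·2 + 0.18·3 + 0.35·3 + 0.08·2 + 0.22·2 = 2.53 bits/symbol.

2.53 bits/symbol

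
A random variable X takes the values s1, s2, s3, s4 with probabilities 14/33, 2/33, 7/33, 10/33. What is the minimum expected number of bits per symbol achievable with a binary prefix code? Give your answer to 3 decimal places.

Repeatedly combine the two least-probable nodes; the expected code length is the sum of the merged weights.
merge 2/33 + 7/33 → 3/11
merge 3/11 + 10/33 → 19/33
merge 14/33 + 19/33 → 1
L = 3/11 + 19/33 + 1 = 61/33 ≈ 1.848 bits/symbol.

1.848 bits/symbol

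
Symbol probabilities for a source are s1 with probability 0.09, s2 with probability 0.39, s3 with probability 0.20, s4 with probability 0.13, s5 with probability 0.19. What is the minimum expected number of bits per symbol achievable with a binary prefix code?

2.22 bits/symbol

Repeatedly combine the two least-probable nodes; the expected code length is the sum of the merged weights.
merge 9/100 + 13/100 → 11/50
merge 19/100 + 1/5 → 39/100
merge 11/50 + 39/100 → 61/100
merge 39/100 + 61/100 → 1
L = 11/50 + 39/100 + 61/100 + 1 = 111/50 = 2.22 bits/symbol.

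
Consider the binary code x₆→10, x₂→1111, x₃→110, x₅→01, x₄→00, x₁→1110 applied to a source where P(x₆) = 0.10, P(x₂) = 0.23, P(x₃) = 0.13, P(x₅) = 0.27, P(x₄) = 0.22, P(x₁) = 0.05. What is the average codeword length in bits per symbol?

L̄ = Σ pᵢ·ℓᵢ = 0.10·2 + 0.23·4 + 0.13·3 + 0.27·2 + 0.22·2 + 0.05·4 = 2.69 bits/symbol.

2.69 bits/symbol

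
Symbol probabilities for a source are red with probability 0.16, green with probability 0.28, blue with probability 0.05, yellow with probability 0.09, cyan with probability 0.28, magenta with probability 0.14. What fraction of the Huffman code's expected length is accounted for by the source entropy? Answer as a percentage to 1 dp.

Entropy H = −Σ p log₂ p ≈ 2.3773 bits.
Huffman merges: 1/20+9/100→7/50; 7/50+7/50→7/25; 4/25+7/25→11/25; 7/25+7/25→14/25; 11/25+14/25→1. L = 121/50 ≈ 2.4200.
Efficiency = H/L = 2.3773/2.4200 = 98.2%.

98.2%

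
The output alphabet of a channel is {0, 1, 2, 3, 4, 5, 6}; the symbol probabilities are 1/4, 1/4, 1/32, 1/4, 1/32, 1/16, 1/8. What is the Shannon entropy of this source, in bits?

2.4375 bits

Each probability is a power of 1/2, so log₂(1/p) is an integer.
H = Σ p·log₂(1/p) = 1/4·2 + 1/4·2 + 1/32·5 + 1/4·2 + 1/32·5 + 1/16·4 + 1/8·3 = 2.4375 bits.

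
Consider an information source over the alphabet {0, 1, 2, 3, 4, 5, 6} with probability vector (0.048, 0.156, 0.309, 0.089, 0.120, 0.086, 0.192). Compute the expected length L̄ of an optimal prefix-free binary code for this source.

Repeatedly combine the two least-probable nodes; the expected code length is the sum of the merged weights.
merge 6/125 + 43/500 → 67/500
merge 89/1000 + 3/25 → 209/1000
merge 67/500 + 39/250 → 29/100
merge 24/125 + 209/1000 → 401/1000
merge 29/100 + 309/1000 → 599/1000
merge 401/1000 + 599/1000 → 1
L = 67/500 + 209/1000 + 29/100 + 401/1000 + 599/1000 + 1 = 2633/1000 = 2.633 bits/symbol.

2.633 bits/symbol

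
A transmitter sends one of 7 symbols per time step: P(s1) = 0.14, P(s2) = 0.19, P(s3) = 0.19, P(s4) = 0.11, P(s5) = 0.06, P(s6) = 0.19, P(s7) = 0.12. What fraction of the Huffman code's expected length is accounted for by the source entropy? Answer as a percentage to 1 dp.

Entropy H = −Σ p log₂ p ≈ 2.7237 bits.
Huffman merges: 3/50+11/100→17/100; 3/25+7/50→13/50; 17/100+19/100→9/25; 19/100+19/100→19/50; 13/50+9/25→31/50; 19/50+31/50→1. L = 279/100 ≈ 2.7900.
Efficiency = H/L = 2.7237/2.7900 = 97.6%.

97.6%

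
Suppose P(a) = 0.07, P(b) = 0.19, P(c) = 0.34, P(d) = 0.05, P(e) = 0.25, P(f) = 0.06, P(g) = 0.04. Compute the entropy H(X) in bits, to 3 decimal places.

H = −Σ pᵢ log₂ pᵢ.
−0.07·log₂(0.07) = 0.2686
−0.19·log₂(0.19) = 0.4552
−0.34·log₂(0.34) = 0.5292
−0.05·log₂(0.05) = 0.2161
−0.25·log₂(0.25) = 0.5000
−0.06·log₂(0.06) = 0.2435
−0.04·log₂(0.04) = 0.1858
Sum ≈ 2.3983 → 2.398 bits.

2.398 bits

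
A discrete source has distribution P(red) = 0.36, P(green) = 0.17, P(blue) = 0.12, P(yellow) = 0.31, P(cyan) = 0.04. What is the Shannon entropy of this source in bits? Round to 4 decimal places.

H = −Σ pᵢ log₂ pᵢ.
−0.36·log₂(0.36) = 0.5306
−0.17·log₂(0.17) = 0.4346
−0.12·log₂(0.12) = 0.3671
−0.31·log₂(0.31) = 0.5238
−0.04·log₂(0.04) = 0.1858
Sum ≈ 2.0418 → 2.0418 bits.

2.0418 bits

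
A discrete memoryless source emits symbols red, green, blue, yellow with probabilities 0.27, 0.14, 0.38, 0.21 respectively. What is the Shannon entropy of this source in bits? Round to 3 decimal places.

1.910 bits

H = −Σ pᵢ log₂ pᵢ.
−0.27·log₂(0.27) = 0.5100
−0.14·log₂(0.14) = 0.3971
−0.38·log₂(0.38) = 0.5305
−0.21·log₂(0.21) = 0.4728
Sum ≈ 1.9104 → 1.910 bits.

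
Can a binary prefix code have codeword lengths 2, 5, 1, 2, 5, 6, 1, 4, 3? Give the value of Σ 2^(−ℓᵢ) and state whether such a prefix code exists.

With common denominator 2^6 = 64: Σ 2^(−ℓᵢ) = 16/64 + 2/64 + 32/64 + 16/64 + 2/64 + 1/64 + 32/64 + 4/64 + 8/64 = 113/64 = 1.765625.
Kraft's inequality requires Σ ≤ 1; here Σ = 1.765625 > 1, so no such prefix code exists.

1.765625; no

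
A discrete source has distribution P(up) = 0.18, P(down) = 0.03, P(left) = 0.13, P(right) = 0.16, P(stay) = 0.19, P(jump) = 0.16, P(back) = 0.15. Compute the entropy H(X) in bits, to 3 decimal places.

2.692 bits

H = −Σ pᵢ log₂ pᵢ.
−0.18·log₂(0.18) = 0.4453
−0.03·log₂(0.03) = 0.1518
−0.13·log₂(0.13) = 0.3826
−0.16·log₂(0.16) = 0.4230
−0.19·log₂(0.19) = 0.4552
−0.16·log₂(0.16) = 0.4230
−0.15·log₂(0.15) = 0.4105
Sum ≈ 2.6915 → 2.692 bits.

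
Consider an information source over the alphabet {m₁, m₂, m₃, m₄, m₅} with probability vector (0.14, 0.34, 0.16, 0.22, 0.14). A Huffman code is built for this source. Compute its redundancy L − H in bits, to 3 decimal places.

0.053 bits

Entropy H = −Σ p log₂ p ≈ 2.2270 bits.
Huffman merges: 7/50+7/50→7/25; 4/25+11/50→19/50; 7/25+17/50→31/50; 19/50+31/50→1. L = 57/25 ≈ 2.2800.
L − H = 2.2800 − 2.2270 = 0.053 bits.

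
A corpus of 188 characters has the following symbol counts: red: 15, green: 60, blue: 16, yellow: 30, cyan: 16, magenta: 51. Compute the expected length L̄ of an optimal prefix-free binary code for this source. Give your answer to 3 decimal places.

2.410 bits/symbol

Probabilities are the counts divided by 188.
Repeatedly combine the two least-probable nodes; the expected code length is the sum of the merged weights.
merge 15/188 + 4/47 → 31/188
merge 4/47 + 15/94 → 23/94
merge 31/188 + 23/94 → 77/188
merge 51/188 + 15/47 → 111/188
merge 77/188 + 111/188 → 1
L = 31/188 + 23/94 + 77/188 + 111/188 + 1 = 453/188 ≈ 2.410 bits/symbol.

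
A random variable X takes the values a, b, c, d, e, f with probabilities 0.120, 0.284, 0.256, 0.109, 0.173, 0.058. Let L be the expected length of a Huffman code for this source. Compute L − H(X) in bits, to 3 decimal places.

Entropy H = −Σ p log₂ p ≈ 2.4107 bits.
Huffman merges: 29/500+109/1000→167/1000; 3/25+167/1000→287/1000; 173/1000+32/125→429/1000; 71/250+287/1000→571/1000; 429/1000+571/1000→1. L = 1227/500 ≈ 2.4540.
L − H = 2.4540 − 2.4107 = 0.043 bits.

0.043 bits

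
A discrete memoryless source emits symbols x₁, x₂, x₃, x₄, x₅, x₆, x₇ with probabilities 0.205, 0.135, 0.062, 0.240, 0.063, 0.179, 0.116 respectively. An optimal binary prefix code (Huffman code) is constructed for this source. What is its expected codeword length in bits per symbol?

2.68 bits/symbol

Repeatedly combine the two least-probable nodes; the expected code length is the sum of the merged weights.
merge 31/500 + 63/1000 → 1/8
merge 29/250 + 1/8 → 241/1000
merge 27/200 + 179/1000 → 157/500
merge 41/200 + 6/25 → 89/200
merge 241/1000 + 157/500 → 111/200
merge 89/200 + 111/200 → 1
L = 1/8 + 241/1000 + 157/500 + 89/200 + 111/200 + 1 = 67/25 = 2.68 bits/symbol.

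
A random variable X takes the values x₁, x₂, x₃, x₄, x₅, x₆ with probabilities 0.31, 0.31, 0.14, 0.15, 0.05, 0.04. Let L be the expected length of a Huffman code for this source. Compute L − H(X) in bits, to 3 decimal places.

Entropy H = −Σ p log₂ p ≈ 2.2571 bits.
Huffman merges: 1/25+1/20→9/100; 9/100+7/50→23/100; 3/20+23/100→19/50; 31/100+31/100→31/50; 19/50+31/50→1. L = 58/25 ≈ 2.3200.
L − H = 2.3200 − 2.2571 = 0.063 bits.

0.063 bits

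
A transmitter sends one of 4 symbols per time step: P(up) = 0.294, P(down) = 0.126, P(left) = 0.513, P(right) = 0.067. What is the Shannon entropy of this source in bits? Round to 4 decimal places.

1.6511 bits

H = −Σ pᵢ log₂ pᵢ.
−0.294·log₂(0.294) = 0.5192
−0.126·log₂(0.126) = 0.3766
−0.513·log₂(0.513) = 0.4940
−0.067·log₂(0.067) = 0.2613
Sum ≈ 1.6511 → 1.6511 bits.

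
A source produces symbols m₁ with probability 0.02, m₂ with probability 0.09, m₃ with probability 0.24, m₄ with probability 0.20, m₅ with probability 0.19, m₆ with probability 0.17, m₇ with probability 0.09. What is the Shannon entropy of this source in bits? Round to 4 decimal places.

2.5865 bits

H = −Σ pᵢ log₂ pᵢ.
−0.02·log₂(0.02) = 0.1129
−0.09·log₂(0.09) = 0.3127
−0.24·log₂(0.24) = 0.4941
−0.20·log₂(0.20) = 0.4644
−0.19·log₂(0.19) = 0.4552
−0.17·log₂(0.17) = 0.4346
−0.09·log₂(0.09) = 0.3127
Sum ≈ 2.5865 → 2.5865 bits.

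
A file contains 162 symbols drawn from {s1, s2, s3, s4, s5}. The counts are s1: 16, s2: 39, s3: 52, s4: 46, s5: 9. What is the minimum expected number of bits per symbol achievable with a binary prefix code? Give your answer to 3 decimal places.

Probabilities are the counts divided by 162.
Repeatedly combine the two least-probable nodes; the expected code length is the sum of the merged weights.
merge 1/18 + 8/81 → 25/162
merge 25/162 + 13/54 → 32/81
merge 23/81 + 26/81 → 49/81
merge 32/81 + 49/81 → 1
L = 25/162 + 32/81 + 49/81 + 1 = 349/162 ≈ 2.154 bits/symbol.

2.154 bits/symbol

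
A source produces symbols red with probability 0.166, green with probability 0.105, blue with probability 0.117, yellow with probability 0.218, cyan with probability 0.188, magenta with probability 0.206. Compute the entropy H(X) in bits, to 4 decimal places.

2.5356 bits

H = −Σ pᵢ log₂ pᵢ.
−0.166·log₂(0.166) = 0.4301
−0.105·log₂(0.105) = 0.3414
−0.117·log₂(0.117) = 0.3622
−0.218·log₂(0.218) = 0.4791
−0.188·log₂(0.188) = 0.4533
−0.206·log₂(0.206) = 0.4695
Sum ≈ 2.5356 → 2.5356 bits.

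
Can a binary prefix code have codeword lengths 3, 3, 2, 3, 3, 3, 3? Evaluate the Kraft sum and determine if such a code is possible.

With common denominator 2^3 = 8: Σ 2^(−ℓᵢ) = 1/8 + 1/8 + 2/8 + 1/8 + 1/8 + 1/8 + 1/8 = 8/8 = 1.
Kraft's inequality requires Σ ≤ 1; here Σ = 1 ≤ 1, so such a prefix code exists.

1; yes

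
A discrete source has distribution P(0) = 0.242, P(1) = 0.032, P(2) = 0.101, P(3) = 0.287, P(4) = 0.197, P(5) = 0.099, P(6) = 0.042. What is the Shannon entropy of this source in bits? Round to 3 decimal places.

H = −Σ pᵢ log₂ pᵢ.
−0.242·log₂(0.242) = 0.4954
−0.032·log₂(0.032) = 0.1589
−0.101·log₂(0.101) = 0.3341
−0.287·log₂(0.287) = 0.5169
−0.197·log₂(0.197) = 0.4617
−0.099·log₂(0.099) = 0.3303
−0.042·log₂(0.042) = 0.1921
Sum ≈ 2.4893 → 2.489 bits.

2.489 bits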